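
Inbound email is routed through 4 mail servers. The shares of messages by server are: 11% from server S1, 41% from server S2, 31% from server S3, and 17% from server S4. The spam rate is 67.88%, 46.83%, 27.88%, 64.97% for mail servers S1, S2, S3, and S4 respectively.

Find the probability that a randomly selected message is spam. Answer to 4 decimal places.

0.4635

P(S) = P(S|S1)·P(S1) + P(S|S2)·P(S2) + P(S|S3)·P(S3) + P(S|S4)·P(S4)
      = 0.6788·0.11 + 0.4683·0.41 + 0.2788·0.31 + 0.6497·0.17
      = 0.074668 + 0.192003 + 0.086428 + 0.110449 = 0.463548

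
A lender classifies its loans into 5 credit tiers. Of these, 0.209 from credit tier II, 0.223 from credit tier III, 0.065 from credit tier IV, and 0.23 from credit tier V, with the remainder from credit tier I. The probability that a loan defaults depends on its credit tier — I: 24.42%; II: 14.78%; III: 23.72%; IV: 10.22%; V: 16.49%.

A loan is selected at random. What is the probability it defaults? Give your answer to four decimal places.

P(I) = 1 − (0.209 + 0.223 + 0.065 + 0.23) = 0.273.
By the law of total probability,
P(D) = P(D|I)·P(I) + P(D|II)·P(II) + P(D|III)·P(III) + P(D|IV)·P(IV) + P(D|V)·P(V)
      = 0.2442·0.273 + 0.1478·0.209 + 0.2372·0.223 + 0.1022·0.065 + 0.1649·0.23
      = 0.0666666 + 0.0308902 + 0.0528956 + 0.006643 + 0.037927 = 0.1950224

P(D) ≈ 0.1950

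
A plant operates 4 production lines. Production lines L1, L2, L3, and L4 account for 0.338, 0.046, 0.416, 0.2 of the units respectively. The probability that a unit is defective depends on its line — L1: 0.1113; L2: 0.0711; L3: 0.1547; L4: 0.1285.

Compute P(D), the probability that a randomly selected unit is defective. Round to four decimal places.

0.1309

By the law of total probability,
P(D) = P(D|L1)·P(L1) + P(D|L2)·P(L2) + P(D|L3)·P(L3) + P(D|L4)·P(L4)
      = 0.1113·0.338 + 0.0711·0.046 + 0.1547·0.416 + 0.1285·0.2
      = 0.0376194 + 0.0032706 + 0.0643552 + 0.0257 = 0.1309452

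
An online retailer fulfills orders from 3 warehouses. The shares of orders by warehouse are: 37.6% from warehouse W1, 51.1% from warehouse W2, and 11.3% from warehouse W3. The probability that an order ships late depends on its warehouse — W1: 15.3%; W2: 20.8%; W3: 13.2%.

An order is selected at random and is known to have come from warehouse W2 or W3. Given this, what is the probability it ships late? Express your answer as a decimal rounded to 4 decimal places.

Let S = {W2, W3}.
P(S) = 0.511 + 0.113 = 0.624.
P(L ∩ S) = 0.208·0.511 + 0.132·0.113 = 0.106288 + 0.014916 = 0.121204.
P(L | S) = 0.121204 / 0.624 = 0.194237…

P(L|S) ≈ 0.1942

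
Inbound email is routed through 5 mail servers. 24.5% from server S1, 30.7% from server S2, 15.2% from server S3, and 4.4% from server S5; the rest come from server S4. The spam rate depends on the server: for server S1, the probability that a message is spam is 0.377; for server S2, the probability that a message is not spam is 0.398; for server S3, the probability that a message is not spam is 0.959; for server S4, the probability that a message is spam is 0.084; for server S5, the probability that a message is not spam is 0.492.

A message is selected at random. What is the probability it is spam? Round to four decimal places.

P(S4) = 1 − (0.245 + 0.307 + 0.152 + 0.044) = 0.252.
P(S|S2) = 1 − 0.398 = 0.602.
P(S|S3) = 1 − 0.959 = 0.041.
P(S|S5) = 1 − 0.492 = 0.508.
Using total probability over the partition,
P(S) = P(S|S1)·P(S1) + P(S|S2)·P(S2) + P(S|S3)·P(S3) + P(S|S4)·P(S4) + P(S|S5)·P(S5)
      = 0.377·0.245 + 0.602·0.307 + 0.041·0.152 + 0.084·0.252 + 0.508·0.044
      = 0.092365 + 0.184814 + 0.006232 + 0.021168 + 0.022352 = 0.326931

P(S) ≈ 0.3269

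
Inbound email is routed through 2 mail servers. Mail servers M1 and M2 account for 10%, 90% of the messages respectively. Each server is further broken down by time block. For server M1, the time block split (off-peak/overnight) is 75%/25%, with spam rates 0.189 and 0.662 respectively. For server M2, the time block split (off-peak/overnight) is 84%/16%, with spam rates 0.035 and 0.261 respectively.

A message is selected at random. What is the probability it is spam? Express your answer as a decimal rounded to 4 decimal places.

0.0948

P(S|M1) = 0.75·0.189 + 0.25·0.662 = 0.14175 + 0.1655 = 0.30725
P(S|M2) = 0.84·0.035 + 0.16·0.261 = 0.0294 + 0.04176 = 0.07116
Then overall,
P(S) = 0.1·0.30725 + 0.9·0.07116
      = 0.030725 + 0.064044 = 0.094769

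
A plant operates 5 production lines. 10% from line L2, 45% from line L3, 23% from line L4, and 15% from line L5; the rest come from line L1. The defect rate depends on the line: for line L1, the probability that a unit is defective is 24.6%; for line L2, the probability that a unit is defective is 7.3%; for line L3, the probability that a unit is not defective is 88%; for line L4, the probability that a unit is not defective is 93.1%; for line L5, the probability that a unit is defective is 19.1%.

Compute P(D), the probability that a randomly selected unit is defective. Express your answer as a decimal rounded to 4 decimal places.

P(L1) = 1 − (0.1 + 0.45 + 0.23 + 0.15) = 0.07.
P(D|L3) = 1 − 0.88 = 0.12.
P(D|L4) = 1 − 0.931 = 0.069.
P(D) = P(D|L1)·P(L1) + P(D|L2)·P(L2) + P(D|L3)·P(L3) + P(D|L4)·P(L4) + P(D|L5)·P(L5)
      = 0.246·0.07 + 0.073·0.1 + 0.12·0.45 + 0.069·0.23 + 0.191·0.15
      = 0.01722 + 0.0073 + 0.054 + 0.01587 + 0.02865 = 0.12304

P(D) ≈ 0.1230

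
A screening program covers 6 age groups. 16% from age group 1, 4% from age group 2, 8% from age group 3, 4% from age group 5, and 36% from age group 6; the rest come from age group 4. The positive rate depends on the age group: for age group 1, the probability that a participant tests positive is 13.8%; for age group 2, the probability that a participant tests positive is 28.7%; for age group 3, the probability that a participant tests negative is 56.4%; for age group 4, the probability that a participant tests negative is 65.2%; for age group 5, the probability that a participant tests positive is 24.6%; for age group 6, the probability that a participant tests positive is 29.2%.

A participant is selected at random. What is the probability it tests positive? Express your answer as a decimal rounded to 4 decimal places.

P(T) ≈ 0.2948

P(4) = 1 − (0.16 + 0.04 + 0.08 + 0.04 + 0.36) = 0.32.
P(T|3) = 1 − 0.564 = 0.436.
P(T|4) = 1 − 0.652 = 0.348.
P(T) = P(T|1)·P(1) + P(T|2)·P(2) + P(T|3)·P(3) + P(T|4)·P(4) + P(T|5)·P(5) + P(T|6)·P(6)
      = 0.138·0.16 + 0.287·0.04 + 0.436·0.08 + 0.348·0.32 + 0.246·0.04 + 0.292·0.36
      = 0.02208 + 0.01148 + 0.03488 + 0.11136 + 0.00984 + 0.10512 = 0.29476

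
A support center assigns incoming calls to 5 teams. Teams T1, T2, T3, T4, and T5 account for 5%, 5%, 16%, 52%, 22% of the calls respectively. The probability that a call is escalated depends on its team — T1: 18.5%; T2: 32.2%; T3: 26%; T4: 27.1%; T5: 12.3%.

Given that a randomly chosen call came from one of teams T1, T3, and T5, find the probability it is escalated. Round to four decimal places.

Let S = {T1, T3, T5}.
P(S) = 0.05 + 0.16 + 0.22 = 0.43.
P(E ∩ S) = 0.185·0.05 + 0.26·0.16 + 0.123·0.22 = 0.00925 + 0.0416 + 0.02706 = 0.07791.
P(E | S) = 0.07791 / 0.43 = 0.181186…

P(E|S) ≈ 0.1812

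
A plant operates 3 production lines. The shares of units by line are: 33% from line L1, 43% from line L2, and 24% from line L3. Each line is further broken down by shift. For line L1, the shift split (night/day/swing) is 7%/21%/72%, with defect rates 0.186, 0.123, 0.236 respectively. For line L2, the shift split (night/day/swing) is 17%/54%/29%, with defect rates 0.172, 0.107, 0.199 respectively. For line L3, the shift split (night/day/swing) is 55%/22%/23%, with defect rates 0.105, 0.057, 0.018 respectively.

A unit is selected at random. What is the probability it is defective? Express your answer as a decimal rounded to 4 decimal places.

0.1490

P(D|L1) = 0.07·0.186 + 0.21·0.123 + 0.72·0.236 = 0.01302 + 0.02583 + 0.16992 = 0.20877
P(D|L2) = 0.17·0.172 + 0.54·0.107 + 0.29·0.199 = 0.02924 + 0.05778 + 0.05771 = 0.14473
P(D|L3) = 0.55·0.105 + 0.22·0.057 + 0.23·0.018 = 0.05775 + 0.01254 + 0.00414 = 0.07443
Then overall,
P(D) = 0.33·0.20877 + 0.43·0.14473 + 0.24·0.07443
      = 0.0688941 + 0.0622339 + 0.0178632 = 0.1489912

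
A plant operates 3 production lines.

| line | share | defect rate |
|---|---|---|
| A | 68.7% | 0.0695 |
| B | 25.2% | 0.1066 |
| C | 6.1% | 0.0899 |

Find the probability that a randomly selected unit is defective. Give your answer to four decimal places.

P(D) ≈ 0.0801

P(D) = P(D|A)·P(A) + P(D|B)·P(B) + P(D|C)·P(C)
      = 0.0695·0.687 + 0.1066·0.252 + 0.0899·0.061
      = 0.0477465 + 0.0268632 + 0.0054839 = 0.0800936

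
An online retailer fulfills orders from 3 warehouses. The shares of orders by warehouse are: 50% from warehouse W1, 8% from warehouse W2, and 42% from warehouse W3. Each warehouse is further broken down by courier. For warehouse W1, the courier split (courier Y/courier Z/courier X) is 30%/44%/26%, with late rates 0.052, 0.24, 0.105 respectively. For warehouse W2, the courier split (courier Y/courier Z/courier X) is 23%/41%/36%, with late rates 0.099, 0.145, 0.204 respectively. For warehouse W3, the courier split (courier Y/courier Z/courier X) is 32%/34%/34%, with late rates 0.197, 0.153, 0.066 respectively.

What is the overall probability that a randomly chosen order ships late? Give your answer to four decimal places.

P(L|W1) = 0.3·0.052 + 0.44·0.24 + 0.26·0.105 = 0.0156 + 0.1056 + 0.0273 = 0.1485
P(L|W2) = 0.23·0.099 + 0.41·0.145 + 0.36·0.204 = 0.02277 + 0.05945 + 0.07344 = 0.15566
P(L|W3) = 0.32·0.197 + 0.34·0.153 + 0.34·0.066 = 0.06304 + 0.05202 + 0.02244 = 0.1375
Then overall,
P(L) = 0.5·0.1485 + 0.08·0.15566 + 0.42·0.1375
      = 0.07425 + 0.0124528 + 0.05775 = 0.1444528

P(L) ≈ 0.1445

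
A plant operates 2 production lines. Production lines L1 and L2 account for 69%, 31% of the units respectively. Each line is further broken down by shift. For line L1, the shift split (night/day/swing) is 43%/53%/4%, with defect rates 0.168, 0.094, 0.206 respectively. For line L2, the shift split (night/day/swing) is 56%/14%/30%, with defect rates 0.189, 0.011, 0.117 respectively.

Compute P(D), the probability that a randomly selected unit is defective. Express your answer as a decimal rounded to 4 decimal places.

0.1341

P(D|L1) = 0.43·0.168 + 0.53·0.094 + 0.04·0.206 = 0.07224 + 0.04982 + 0.00824 = 0.1303
P(D|L2) = 0.56·0.189 + 0.14·0.011 + 0.3·0.117 = 0.10584 + 0.00154 + 0.0351 = 0.14248
By total probability over the outer partition,
P(D) = 0.69·0.1303 + 0.31·0.14248
      = 0.089907 + 0.0441688 = 0.1340758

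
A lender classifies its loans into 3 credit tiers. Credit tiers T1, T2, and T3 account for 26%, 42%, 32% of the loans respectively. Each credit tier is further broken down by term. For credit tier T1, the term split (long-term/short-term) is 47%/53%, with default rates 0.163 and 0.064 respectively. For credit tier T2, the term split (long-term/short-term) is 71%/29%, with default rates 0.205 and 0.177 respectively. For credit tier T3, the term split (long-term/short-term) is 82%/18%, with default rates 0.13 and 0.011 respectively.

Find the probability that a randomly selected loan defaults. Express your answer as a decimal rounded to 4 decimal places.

P(D|T1) = 0.47·0.163 + 0.53·0.064 = 0.07661 + 0.03392 = 0.11053
P(D|T2) = 0.71·0.205 + 0.29·0.177 = 0.14555 + 0.05133 = 0.19688
P(D|T3) = 0.82·0.13 + 0.18·0.011 = 0.1066 + 0.00198 = 0.10858
Then overall,
P(D) = 0.26·0.11053 + 0.42·0.19688 + 0.32·0.10858
      = 0.0287378 + 0.0826896 + 0.0347456 = 0.146173

P(D) ≈ 0.1462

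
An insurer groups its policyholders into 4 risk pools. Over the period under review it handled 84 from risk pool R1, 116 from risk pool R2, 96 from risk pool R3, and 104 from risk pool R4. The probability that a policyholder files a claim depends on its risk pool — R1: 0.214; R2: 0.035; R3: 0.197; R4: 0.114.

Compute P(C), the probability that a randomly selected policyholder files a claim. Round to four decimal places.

0.1320

Total: 84 + 116 + 96 + 104 = 400.
P(R1) = 84/400 = 0.21. P(R2) = 116/400 = 0.29. P(R3) = 96/400 = 0.24. P(R4) = 104/400 = 0.26.
By the law of total probability,
P(C) = P(C|R1)·P(R1) + P(C|R2)·P(R2) + P(C|R3)·P(R3) + P(C|R4)·P(R4)
      = 0.214·0.21 + 0.035·0.29 + 0.197·0.24 + 0.114·0.26
      = 0.04494 + 0.01015 + 0.04728 + 0.02964 = 0.13201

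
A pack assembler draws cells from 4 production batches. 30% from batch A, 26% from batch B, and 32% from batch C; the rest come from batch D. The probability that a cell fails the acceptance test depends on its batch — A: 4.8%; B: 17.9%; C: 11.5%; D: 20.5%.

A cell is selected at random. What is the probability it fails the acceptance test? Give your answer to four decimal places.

0.1223

P(D) = 1 − (0.3 + 0.26 + 0.32) = 0.12.
P(F) = P(F|A)·P(A) + P(F|B)·P(B) + P(F|C)·P(C) + P(F|D)·P(D)
      = 0.048·0.3 + 0.179·0.26 + 0.115·0.32 + 0.205·0.12
      = 0.0144 + 0.04654 + 0.0368 + 0.0246 = 0.12234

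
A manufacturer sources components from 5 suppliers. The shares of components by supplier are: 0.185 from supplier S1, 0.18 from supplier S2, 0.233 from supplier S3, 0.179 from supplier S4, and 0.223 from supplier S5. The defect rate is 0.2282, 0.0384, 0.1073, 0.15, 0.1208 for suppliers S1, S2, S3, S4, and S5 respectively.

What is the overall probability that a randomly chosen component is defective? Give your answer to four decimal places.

P(D) = P(D|S1)·P(S1) + P(D|S2)·P(S2) + P(D|S3)·P(S3) + P(D|S4)·P(S4) + P(D|S5)·P(S5)
      = 0.2282·0.185 + 0.0384·0.18 + 0.1073·0.233 + 0.15·0.179 + 0.1208·0.223
      = 0.042217 + 0.006912 + 0.0250009 + 0.02685 + 0.0269384 = 0.1279183

P(D) ≈ 0.1279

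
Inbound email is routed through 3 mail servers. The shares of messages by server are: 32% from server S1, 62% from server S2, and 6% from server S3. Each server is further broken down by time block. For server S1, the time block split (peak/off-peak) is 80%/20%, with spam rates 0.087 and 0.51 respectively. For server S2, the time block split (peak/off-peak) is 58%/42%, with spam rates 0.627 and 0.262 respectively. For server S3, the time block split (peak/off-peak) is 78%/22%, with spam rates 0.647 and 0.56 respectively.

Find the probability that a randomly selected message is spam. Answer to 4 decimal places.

0.3863

P(S|S1) = 0.8·0.087 + 0.2·0.51 = 0.0696 + 0.102 = 0.1716
P(S|S2) = 0.58·0.627 + 0.42·0.262 = 0.36366 + 0.11004 = 0.4737
P(S|S3) = 0.78·0.647 + 0.22·0.56 = 0.50466 + 0.1232 = 0.62786
By total probability over the outer partition,
P(S) = 0.32·0.1716 + 0.62·0.4737 + 0.06·0.62786
      = 0.054912 + 0.293694 + 0.0376716 = 0.3862776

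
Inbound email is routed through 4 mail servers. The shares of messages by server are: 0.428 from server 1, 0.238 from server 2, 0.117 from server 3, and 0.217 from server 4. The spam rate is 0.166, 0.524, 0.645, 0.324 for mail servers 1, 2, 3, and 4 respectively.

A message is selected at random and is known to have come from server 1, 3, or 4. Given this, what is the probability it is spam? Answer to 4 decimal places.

Let J = {1, 3, 4}.
P(J) = 0.428 + 0.117 + 0.217 = 0.762.
P(S ∩ J) = 0.166·0.428 + 0.645·0.117 + 0.324·0.217 = 0.071048 + 0.075465 + 0.070308 = 0.216821.
P(S | J) = 0.216821 / 0.762 = 0.284542…

0.2845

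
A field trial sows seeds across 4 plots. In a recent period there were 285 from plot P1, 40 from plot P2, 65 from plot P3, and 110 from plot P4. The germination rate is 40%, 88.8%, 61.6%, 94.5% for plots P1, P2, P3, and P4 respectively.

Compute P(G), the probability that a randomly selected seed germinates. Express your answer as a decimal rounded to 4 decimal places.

0.5870

Total: 285 + 40 + 65 + 110 = 500.
P(P1) = 285/500 = 0.57. P(P2) = 40/500 = 0.08. P(P3) = 65/500 = 0.13. P(P4) = 110/500 = 0.22.
P(G) = P(G|P1)·P(P1) + P(G|P2)·P(P2) + P(G|P3)·P(P3) + P(G|P4)·P(P4)
      = 0.4·0.57 + 0.888·0.08 + 0.616·0.13 + 0.945·0.22
      = 0.228 + 0.07104 + 0.08008 + 0.2079 = 0.58702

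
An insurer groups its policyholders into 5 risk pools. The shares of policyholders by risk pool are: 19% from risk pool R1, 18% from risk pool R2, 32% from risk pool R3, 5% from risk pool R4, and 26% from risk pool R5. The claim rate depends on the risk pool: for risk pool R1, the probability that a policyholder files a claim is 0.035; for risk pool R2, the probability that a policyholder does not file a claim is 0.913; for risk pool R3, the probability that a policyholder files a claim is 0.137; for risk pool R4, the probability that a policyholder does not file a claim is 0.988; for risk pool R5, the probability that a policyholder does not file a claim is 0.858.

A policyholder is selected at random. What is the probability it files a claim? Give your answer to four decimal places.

P(C) ≈ 0.1037

P(C|R2) = 1 − 0.913 = 0.087.
P(C|R4) = 1 − 0.988 = 0.012.
P(C|R5) = 1 − 0.858 = 0.142.
P(C) = P(C|R1)·P(R1) + P(C|R2)·P(R2) + P(C|R3)·P(R3) + P(C|R4)·P(R4) + P(C|R5)·P(R5)
      = 0.035·0.19 + 0.087·0.18 + 0.137·0.32 + 0.012·0.05 + 0.142·0.26
      = 0.00665 + 0.01566 + 0.04384 + 0.0006 + 0.03692 = 0.10367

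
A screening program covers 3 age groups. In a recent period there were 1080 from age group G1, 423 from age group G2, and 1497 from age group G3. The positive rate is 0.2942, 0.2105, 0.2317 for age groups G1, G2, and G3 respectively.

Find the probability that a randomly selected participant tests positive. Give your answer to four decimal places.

Total: 1080 + 423 + 1497 = 3000.
P(G1) = 1080/3000 = 0.36. P(G2) = 423/3000 = 0.141. P(G3) = 1497/3000 = 0.499.
P(T) = P(T|G1)·P(G1) + P(T|G2)·P(G2) + P(T|G3)·P(G3)
      = 0.2942·0.36 + 0.2105·0.141 + 0.2317·0.499
      = 0.105912 + 0.0296805 + 0.1156183 = 0.2512108

P(T) ≈ 0.2512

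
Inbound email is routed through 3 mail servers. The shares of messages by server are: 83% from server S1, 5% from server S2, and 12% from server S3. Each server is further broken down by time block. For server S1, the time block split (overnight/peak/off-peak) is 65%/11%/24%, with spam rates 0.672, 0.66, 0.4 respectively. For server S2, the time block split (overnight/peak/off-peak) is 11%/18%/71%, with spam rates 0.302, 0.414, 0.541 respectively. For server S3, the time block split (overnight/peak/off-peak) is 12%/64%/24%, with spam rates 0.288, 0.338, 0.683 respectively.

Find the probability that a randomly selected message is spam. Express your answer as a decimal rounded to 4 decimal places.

P(S|S1) = 0.65·0.672 + 0.11·0.66 + 0.24·0.4 = 0.4368 + 0.0726 + 0.096 = 0.6054
P(S|S2) = 0.11·0.302 + 0.18·0.414 + 0.71·0.541 = 0.03322 + 0.07452 + 0.38411 = 0.49185
P(S|S3) = 0.12·0.288 + 0.64·0.338 + 0.24·0.683 = 0.03456 + 0.21632 + 0.16392 = 0.4148
Then overall,
P(S) = 0.83·0.6054 + 0.05·0.49185 + 0.12·0.4148
      = 0.502482 + 0.0245925 + 0.049776 = 0.5768505

P(S) ≈ 0.5769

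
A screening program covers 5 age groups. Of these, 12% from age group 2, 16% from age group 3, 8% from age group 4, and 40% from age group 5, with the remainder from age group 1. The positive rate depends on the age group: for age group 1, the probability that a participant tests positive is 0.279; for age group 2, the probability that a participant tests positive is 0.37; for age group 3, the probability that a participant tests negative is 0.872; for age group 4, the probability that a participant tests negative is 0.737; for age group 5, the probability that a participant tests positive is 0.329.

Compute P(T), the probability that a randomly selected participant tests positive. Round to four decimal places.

P(1) = 1 − (0.12 + 0.16 + 0.08 + 0.4) = 0.24.
P(T|3) = 1 − 0.872 = 0.128.
P(T|4) = 1 − 0.737 = 0.263.
P(T) = P(T|1)·P(1) + P(T|2)·P(2) + P(T|3)·P(3) + P(T|4)·P(4) + P(T|5)·P(5)
      = 0.279·0.24 + 0.37·0.12 + 0.128·0.16 + 0.263·0.08 + 0.329·0.4
      = 0.06696 + 0.0444 + 0.02048 + 0.02104 + 0.1316 = 0.28448

0.2845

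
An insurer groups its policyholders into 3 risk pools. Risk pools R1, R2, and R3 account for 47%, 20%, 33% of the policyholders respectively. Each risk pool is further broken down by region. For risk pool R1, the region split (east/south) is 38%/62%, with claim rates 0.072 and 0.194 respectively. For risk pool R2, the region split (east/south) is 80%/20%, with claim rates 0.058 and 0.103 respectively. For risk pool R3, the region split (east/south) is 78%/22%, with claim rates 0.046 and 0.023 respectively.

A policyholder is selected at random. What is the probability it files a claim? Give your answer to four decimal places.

0.0963

P(C|R1) = 0.38·0.072 + 0.62·0.194 = 0.02736 + 0.12028 = 0.14764
P(C|R2) = 0.8·0.058 + 0.2·0.103 = 0.0464 + 0.0206 = 0.067
P(C|R3) = 0.78·0.046 + 0.22·0.023 = 0.03588 + 0.00506 = 0.04094
By total probability over the outer partition,
P(C) = 0.47·0.14764 + 0.2·0.067 + 0.33·0.04094
      = 0.0693908 + 0.0134 + 0.0135102 = 0.096301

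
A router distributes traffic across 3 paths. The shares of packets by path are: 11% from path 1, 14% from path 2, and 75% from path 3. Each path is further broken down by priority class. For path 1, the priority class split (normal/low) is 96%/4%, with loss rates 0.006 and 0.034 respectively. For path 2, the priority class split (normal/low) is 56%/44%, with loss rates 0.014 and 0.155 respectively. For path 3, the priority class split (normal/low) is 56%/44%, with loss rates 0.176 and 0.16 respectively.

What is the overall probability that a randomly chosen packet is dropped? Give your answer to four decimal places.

P(L) ≈ 0.1381

P(L|1) = 0.96·0.006 + 0.04·0.034 = 0.00576 + 0.00136 = 0.00712
P(L|2) = 0.56·0.014 + 0.44·0.155 = 0.00784 + 0.0682 = 0.07604
P(L|3) = 0.56·0.176 + 0.44·0.16 = 0.09856 + 0.0704 = 0.16896
Then overall,
P(L) = 0.11·0.00712 + 0.14·0.07604 + 0.75·0.16896
      = 0.0007832 + 0.0106456 + 0.12672 = 0.1381488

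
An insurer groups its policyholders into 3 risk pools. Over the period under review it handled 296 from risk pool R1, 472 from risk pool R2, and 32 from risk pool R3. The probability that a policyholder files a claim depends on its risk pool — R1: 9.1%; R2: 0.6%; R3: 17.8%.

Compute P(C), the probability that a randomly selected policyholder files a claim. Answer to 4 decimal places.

P(C) ≈ 0.0443

Total: 296 + 472 + 32 = 800.
P(R1) = 296/800 = 0.37. P(R2) = 472/800 = 0.59. P(R3) = 32/800 = 0.04.
P(C) = P(C|R1)·P(R1) + P(C|R2)·P(R2) + P(C|R3)·P(R3)
      = 0.091·0.37 + 0.006·0.59 + 0.178·0.04
      = 0.03367 + 0.00354 + 0.00712 = 0.04433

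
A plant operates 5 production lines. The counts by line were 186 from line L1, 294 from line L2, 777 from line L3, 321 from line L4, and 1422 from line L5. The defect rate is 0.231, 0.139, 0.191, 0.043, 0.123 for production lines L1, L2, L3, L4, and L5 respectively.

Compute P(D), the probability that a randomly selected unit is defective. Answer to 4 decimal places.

Total: 186 + 294 + 777 + 321 + 1422 = 3000.
P(L1) = 186/3000 = 0.062. P(L2) = 294/3000 = 0.098. P(L3) = 777/3000 = 0.259. P(L4) = 321/3000 = 0.107. P(L5) = 1422/3000 = 0.474.
Summing over the partition,
P(D) = P(D|L1)·P(L1) + P(D|L2)·P(L2) + P(D|L3)·P(L3) + P(D|L4)·P(L4) + P(D|L5)·P(L5)
      = 0.231·0.062 + 0.139·0.098 + 0.191·0.259 + 0.043·0.107 + 0.123·0.474
      = 0.014322 + 0.013622 + 0.049469 + 0.004601 + 0.058302 = 0.140316

P(D) ≈ 0.1403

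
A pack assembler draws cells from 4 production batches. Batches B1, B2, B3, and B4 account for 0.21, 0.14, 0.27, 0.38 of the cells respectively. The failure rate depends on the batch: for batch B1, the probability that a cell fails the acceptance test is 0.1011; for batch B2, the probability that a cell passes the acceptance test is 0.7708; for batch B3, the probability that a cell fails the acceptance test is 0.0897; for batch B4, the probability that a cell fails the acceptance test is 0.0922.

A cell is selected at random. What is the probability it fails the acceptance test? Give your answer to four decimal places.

P(F|B2) = 1 − 0.7708 = 0.2292.
P(F) = P(F|B1)·P(B1) + P(F|B2)·P(B2) + P(F|B3)·P(B3) + P(F|B4)·P(B4)
      = 0.1011·0.21 + 0.2292·0.14 + 0.0897·0.27 + 0.0922·0.38
      = 0.021231 + 0.032088 + 0.024219 + 0.035036 = 0.112574

P(F) ≈ 0.1126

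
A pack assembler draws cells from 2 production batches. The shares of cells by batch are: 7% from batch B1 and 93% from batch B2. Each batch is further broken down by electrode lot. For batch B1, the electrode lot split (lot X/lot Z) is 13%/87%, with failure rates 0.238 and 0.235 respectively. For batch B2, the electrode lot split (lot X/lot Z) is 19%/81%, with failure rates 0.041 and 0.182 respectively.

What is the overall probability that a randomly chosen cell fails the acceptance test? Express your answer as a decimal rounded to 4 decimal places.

0.1608

P(F|B1) = 0.13·0.238 + 0.87·0.235 = 0.03094 + 0.20445 = 0.23539
P(F|B2) = 0.19·0.041 + 0.81·0.182 = 0.00779 + 0.14742 = 0.15521
By total probability over the outer partition,
P(F) = 0.07·0.23539 + 0.93·0.15521
      = 0.0164773 + 0.1443453 = 0.1608226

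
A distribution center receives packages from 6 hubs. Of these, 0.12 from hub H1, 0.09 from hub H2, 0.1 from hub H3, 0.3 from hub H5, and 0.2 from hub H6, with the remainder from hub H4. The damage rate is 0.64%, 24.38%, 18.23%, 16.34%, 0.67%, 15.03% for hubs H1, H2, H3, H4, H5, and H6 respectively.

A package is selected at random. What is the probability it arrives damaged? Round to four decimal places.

0.1041

P(H4) = 1 − (0.12 + 0.09 + 0.1 + 0.3 + 0.2) = 0.19.
P(D) = P(D|H1)·P(H1) + P(D|H2)·P(H2) + P(D|H3)·P(H3) + P(D|H4)·P(H4) + P(D|H5)·P(H5) + P(D|H6)·P(H6)
      = 0.0064·0.12 + 0.2438·0.09 + 0.1823·0.1 + 0.1634·0.19 + 0.0067·0.3 + 0.1503·0.2
      = 0.000768 + 0.021942 + 0.01823 + 0.031046 + 0.00201 + 0.03006 = 0.104056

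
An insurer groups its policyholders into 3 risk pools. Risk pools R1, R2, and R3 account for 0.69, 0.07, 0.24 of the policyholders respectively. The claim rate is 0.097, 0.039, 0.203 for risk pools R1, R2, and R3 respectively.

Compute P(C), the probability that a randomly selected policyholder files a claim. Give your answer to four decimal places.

0.1184

P(C) = P(C|R1)·P(R1) + P(C|R2)·P(R2) + P(C|R3)·P(R3)
      = 0.097·0.69 + 0.039·0.07 + 0.203·0.24
      = 0.06693 + 0.00273 + 0.04872 = 0.11838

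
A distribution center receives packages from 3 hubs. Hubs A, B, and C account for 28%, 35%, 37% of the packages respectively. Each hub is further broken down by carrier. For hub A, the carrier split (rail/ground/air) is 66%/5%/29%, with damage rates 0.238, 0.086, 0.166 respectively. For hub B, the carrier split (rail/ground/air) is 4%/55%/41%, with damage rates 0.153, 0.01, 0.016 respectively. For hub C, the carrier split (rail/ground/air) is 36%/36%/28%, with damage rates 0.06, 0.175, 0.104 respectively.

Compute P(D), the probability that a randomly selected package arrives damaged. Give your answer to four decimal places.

P(D|A) = 0.66·0.238 + 0.05·0.086 + 0.29·0.166 = 0.15708 + 0.0043 + 0.04814 = 0.20952
P(D|B) = 0.04·0.153 + 0.55·0.01 + 0.41·0.016 = 0.00612 + 0.0055 + 0.00656 = 0.01818
P(D|C) = 0.36·0.06 + 0.36·0.175 + 0.28·0.104 = 0.0216 + 0.063 + 0.02912 = 0.11372
Then overall,
P(D) = 0.28·0.20952 + 0.35·0.01818 + 0.37·0.11372
      = 0.0586656 + 0.006363 + 0.0420764 = 0.107105

P(D) ≈ 0.1071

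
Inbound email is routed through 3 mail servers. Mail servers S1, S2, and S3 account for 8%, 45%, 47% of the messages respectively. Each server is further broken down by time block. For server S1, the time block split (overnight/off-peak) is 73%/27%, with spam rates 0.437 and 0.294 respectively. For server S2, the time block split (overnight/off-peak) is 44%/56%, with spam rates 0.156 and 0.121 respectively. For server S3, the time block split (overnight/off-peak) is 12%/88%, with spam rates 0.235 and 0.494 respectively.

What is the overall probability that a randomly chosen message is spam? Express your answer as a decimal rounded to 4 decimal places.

0.3108

P(S|S1) = 0.73·0.437 + 0.27·0.294 = 0.31901 + 0.07938 = 0.39839
P(S|S2) = 0.44·0.156 + 0.56·0.121 = 0.06864 + 0.06776 = 0.1364
P(S|S3) = 0.12·0.235 + 0.88·0.494 = 0.0282 + 0.43472 = 0.46292
Then overall,
P(S) = 0.08·0.39839 + 0.45·0.1364 + 0.47·0.46292
      = 0.0318712 + 0.06138 + 0.2175724 = 0.3108236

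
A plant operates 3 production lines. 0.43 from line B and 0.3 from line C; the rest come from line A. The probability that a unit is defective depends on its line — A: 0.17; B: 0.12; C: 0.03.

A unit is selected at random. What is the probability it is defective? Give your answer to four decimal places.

P(A) = 1 − (0.43 + 0.3) = 0.27.
P(D) = P(D|A)·P(A) + P(D|B)·P(B) + P(D|C)·P(C)
      = 0.17·0.27 + 0.12·0.43 + 0.03·0.3
      = 0.0459 + 0.0516 + 0.009 = 0.1065

P(D) ≈ 0.1065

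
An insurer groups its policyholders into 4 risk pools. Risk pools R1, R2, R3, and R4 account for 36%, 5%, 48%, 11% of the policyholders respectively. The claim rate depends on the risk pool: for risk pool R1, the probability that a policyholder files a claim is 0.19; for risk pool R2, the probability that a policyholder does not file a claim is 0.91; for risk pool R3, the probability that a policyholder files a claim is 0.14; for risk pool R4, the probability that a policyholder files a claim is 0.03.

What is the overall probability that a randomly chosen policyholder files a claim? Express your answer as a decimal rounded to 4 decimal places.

P(C) ≈ 0.1434

P(C|R2) = 1 − 0.91 = 0.09.
P(C) = P(C|R1)·P(R1) + P(C|R2)·P(R2) + P(C|R3)·P(R3) + P(C|R4)·P(R4)
      = 0.19·0.36 + 0.09·0.05 + 0.14·0.48 + 0.03·0.11
      = 0.0684 + 0.0045 + 0.0672 + 0.0033 = 0.1434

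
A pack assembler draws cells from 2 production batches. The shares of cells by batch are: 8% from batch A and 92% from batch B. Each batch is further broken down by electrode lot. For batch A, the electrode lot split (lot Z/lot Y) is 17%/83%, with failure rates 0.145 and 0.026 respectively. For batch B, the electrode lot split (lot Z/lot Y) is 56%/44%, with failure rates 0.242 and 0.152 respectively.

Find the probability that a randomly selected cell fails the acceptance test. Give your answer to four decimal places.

P(F|A) = 0.17·0.145 + 0.83·0.026 = 0.02465 + 0.02158 = 0.04623
P(F|B) = 0.56·0.242 + 0.44·0.152 = 0.13552 + 0.06688 = 0.2024
Then overall,
P(F) = 0.08·0.04623 + 0.92·0.2024
      = 0.0036984 + 0.186208 = 0.1899064

0.1899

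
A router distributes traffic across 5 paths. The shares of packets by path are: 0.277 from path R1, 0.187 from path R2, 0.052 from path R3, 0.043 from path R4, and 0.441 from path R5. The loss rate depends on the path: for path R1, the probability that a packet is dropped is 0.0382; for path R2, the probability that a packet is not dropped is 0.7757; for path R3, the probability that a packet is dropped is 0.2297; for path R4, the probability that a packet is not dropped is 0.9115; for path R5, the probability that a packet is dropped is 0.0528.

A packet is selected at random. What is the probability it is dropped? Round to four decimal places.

P(L) ≈ 0.0916

P(L|R2) = 1 − 0.7757 = 0.2243.
P(L|R4) = 1 − 0.9115 = 0.0885.
P(L) = P(L|R1)·P(R1) + P(L|R2)·P(R2) + P(L|R3)·P(R3) + P(L|R4)·P(R4) + P(L|R5)·P(R5)
      = 0.0382·0.277 + 0.2243·0.187 + 0.2297·0.052 + 0.0885·0.043 + 0.0528·0.441
      = 0.0105814 + 0.0419441 + 0.0119444 + 0.0038055 + 0.0232848 = 0.0915602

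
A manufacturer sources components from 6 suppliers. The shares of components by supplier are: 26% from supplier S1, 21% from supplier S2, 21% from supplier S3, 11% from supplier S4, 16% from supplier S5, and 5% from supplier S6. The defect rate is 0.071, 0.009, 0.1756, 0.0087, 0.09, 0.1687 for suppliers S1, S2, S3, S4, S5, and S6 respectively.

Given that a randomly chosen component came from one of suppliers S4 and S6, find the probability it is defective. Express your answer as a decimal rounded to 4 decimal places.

P(D|S) ≈ 0.0587

Let S = {S4, S6}.
P(S) = 0.11 + 0.05 = 0.16.
P(D ∩ S) = 0.0087·0.11 + 0.1687·0.05 = 0.000957 + 0.008435 = 0.009392.
P(D | S) = 0.009392 / 0.16 = 0.058700…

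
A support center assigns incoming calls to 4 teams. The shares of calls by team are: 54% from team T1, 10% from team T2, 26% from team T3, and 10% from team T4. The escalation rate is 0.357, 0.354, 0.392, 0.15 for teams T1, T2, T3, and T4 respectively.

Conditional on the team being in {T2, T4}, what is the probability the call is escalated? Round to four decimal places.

Let S = {T2, T4}.
P(S) = 0.1 + 0.1 = 0.2.
P(E ∩ S) = 0.354·0.1 + 0.15·0.1 = 0.0354 + 0.015 = 0.0504.
P(E | S) = 0.0504 / 0.2 = 0.252000…

0.2520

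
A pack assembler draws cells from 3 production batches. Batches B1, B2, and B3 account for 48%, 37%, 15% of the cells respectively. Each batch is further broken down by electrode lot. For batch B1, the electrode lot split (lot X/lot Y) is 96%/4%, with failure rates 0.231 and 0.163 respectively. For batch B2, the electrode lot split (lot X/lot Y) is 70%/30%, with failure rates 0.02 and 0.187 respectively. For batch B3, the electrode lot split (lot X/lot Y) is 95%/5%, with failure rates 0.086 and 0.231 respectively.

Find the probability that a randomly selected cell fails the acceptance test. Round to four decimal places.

0.1495

P(F|B1) = 0.96·0.231 + 0.04·0.163 = 0.22176 + 0.00652 = 0.22828
P(F|B2) = 0.7·0.02 + 0.3·0.187 = 0.014 + 0.0561 = 0.0701
P(F|B3) = 0.95·0.086 + 0.05·0.231 = 0.0817 + 0.01155 = 0.09325
By total probability over the outer partition,
P(F) = 0.48·0.22828 + 0.37·0.0701 + 0.15·0.09325
      = 0.1095744 + 0.025937 + 0.0139875 = 0.1494989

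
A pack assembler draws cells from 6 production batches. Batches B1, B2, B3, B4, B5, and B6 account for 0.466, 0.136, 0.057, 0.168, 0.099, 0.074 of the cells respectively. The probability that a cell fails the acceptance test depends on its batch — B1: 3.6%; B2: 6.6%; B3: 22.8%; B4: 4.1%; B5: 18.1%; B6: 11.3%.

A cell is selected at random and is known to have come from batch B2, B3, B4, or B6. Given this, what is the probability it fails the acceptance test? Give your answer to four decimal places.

Let S = {B2, B3, B4, B6}.
P(S) = 0.136 + 0.057 + 0.168 + 0.074 = 0.435.
P(F ∩ S) = 0.066·0.136 + 0.228·0.057 + 0.041·0.168 + 0.113·0.074 = 0.008976 + 0.012996 + 0.006888 + 0.008362 = 0.037222.
P(F | S) = 0.037222 / 0.435 = 0.085568…

0.0856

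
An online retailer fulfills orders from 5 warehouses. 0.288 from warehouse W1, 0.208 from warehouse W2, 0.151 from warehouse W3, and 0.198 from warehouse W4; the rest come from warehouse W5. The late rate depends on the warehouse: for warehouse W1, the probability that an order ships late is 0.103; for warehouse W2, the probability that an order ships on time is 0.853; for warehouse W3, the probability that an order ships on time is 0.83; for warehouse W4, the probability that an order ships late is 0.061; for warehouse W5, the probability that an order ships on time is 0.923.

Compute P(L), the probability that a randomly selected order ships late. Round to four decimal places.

P(L) ≈ 0.1099

P(W5) = 1 − (0.288 + 0.208 + 0.151 + 0.198) = 0.155.
P(L|W2) = 1 − 0.853 = 0.147.
P(L|W3) = 1 − 0.83 = 0.17.
P(L|W5) = 1 − 0.923 = 0.077.
P(L) = P(L|W1)·P(W1) + P(L|W2)·P(W2) + P(L|W3)·P(W3) + P(L|W4)·P(W4) + P(L|W5)·P(W5)
      = 0.103·0.288 + 0.147·0.208 + 0.17·0.151 + 0.061·0.198 + 0.077·0.155
      = 0.029664 + 0.030576 + 0.02567 + 0.012078 + 0.011935 = 0.109923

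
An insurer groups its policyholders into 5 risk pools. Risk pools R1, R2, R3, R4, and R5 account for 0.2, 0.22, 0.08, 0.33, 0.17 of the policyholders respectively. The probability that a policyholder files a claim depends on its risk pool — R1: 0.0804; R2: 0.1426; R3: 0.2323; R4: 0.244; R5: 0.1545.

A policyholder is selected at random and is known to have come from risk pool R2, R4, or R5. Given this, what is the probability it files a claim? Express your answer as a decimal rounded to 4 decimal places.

P(C|S) ≈ 0.1919

Let S = {R2, R4, R5}.
P(S) = 0.22 + 0.33 + 0.17 = 0.72.
P(C ∩ S) = 0.1426·0.22 + 0.244·0.33 + 0.1545·0.17 = 0.031372 + 0.08052 + 0.026265 = 0.138157.
P(C | S) = 0.138157 / 0.72 = 0.191885…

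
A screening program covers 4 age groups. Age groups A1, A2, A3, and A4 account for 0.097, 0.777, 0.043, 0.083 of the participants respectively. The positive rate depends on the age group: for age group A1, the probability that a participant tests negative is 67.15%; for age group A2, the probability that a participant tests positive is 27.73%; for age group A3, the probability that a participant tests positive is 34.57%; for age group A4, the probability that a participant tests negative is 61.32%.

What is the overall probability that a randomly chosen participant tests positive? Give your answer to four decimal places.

0.2943

P(T|A1) = 1 − 0.6715 = 0.3285.
P(T|A4) = 1 − 0.6132 = 0.3868.
P(T) = P(T|A1)·P(A1) + P(T|A2)·P(A2) + P(T|A3)·P(A3) + P(T|A4)·P(A4)
      = 0.3285·0.097 + 0.2773·0.777 + 0.3457·0.043 + 0.3868·0.083
      = 0.0318645 + 0.2154621 + 0.0148651 + 0.0321044 = 0.2942961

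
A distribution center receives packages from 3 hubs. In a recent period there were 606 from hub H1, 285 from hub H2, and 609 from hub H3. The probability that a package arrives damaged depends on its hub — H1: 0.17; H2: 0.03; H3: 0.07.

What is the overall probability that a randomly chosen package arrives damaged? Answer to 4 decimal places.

Total: 606 + 285 + 609 = 1500.
P(H1) = 606/1500 = 0.404. P(H2) = 285/1500 = 0.19. P(H3) = 609/1500 = 0.406.
P(D) = P(D|H1)·P(H1) + P(D|H2)·P(H2) + P(D|H3)·P(H3)
      = 0.17·0.404 + 0.03·0.19 + 0.07·0.406
      = 0.06868 + 0.0057 + 0.02842 = 0.1028

0.1028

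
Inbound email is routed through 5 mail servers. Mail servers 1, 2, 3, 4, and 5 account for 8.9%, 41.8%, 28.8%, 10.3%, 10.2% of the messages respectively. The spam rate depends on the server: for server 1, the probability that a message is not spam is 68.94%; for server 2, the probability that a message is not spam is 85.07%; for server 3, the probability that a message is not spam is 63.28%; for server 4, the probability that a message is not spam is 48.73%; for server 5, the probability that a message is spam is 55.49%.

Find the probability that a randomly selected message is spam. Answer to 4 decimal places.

0.3052

P(S|1) = 1 − 0.6894 = 0.3106.
P(S|2) = 1 − 0.8507 = 0.1493.
P(S|3) = 1 − 0.6328 = 0.3672.
P(S|4) = 1 − 0.4873 = 0.5127.
P(S) = P(S|1)·P(1) + P(S|2)·P(2) + P(S|3)·P(3) + P(S|4)·P(4) + P(S|5)·P(5)
      = 0.3106·0.089 + 0.1493·0.418 + 0.3672·0.288 + 0.5127·0.103 + 0.5549·0.102
      = 0.0276434 + 0.0624074 + 0.1057536 + 0.0528081 + 0.0565998 = 0.3052123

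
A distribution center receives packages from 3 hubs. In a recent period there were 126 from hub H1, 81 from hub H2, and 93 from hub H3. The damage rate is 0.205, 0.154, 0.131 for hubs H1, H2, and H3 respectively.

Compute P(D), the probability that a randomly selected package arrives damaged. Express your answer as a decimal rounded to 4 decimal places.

P(D) ≈ 0.1683

Total: 126 + 81 + 93 = 300.
P(H1) = 126/300 = 0.42. P(H2) = 81/300 = 0.27. P(H3) = 93/300 = 0.31.
Summing over the partition,
P(D) = P(D|H1)·P(H1) + P(D|H2)·P(H2) + P(D|H3)·P(H3)
      = 0.205·0.42 + 0.154·0.27 + 0.131·0.31
      = 0.0861 + 0.04158 + 0.04061 = 0.16829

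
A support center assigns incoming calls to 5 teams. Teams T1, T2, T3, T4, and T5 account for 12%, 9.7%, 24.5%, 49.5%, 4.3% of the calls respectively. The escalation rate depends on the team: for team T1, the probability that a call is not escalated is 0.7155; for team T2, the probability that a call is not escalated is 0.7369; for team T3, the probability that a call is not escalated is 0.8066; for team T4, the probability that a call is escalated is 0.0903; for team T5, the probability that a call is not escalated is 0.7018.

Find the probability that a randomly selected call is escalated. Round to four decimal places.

P(E|T1) = 1 − 0.7155 = 0.2845.
P(E|T2) = 1 − 0.7369 = 0.2631.
P(E|T3) = 1 − 0.8066 = 0.1934.
P(E|T5) = 1 − 0.7018 = 0.2982.
P(E) = P(E|T1)·P(T1) + P(E|T2)·P(T2) + P(E|T3)·P(T3) + P(E|T4)·P(T4) + P(E|T5)·P(T5)
      = 0.2845·0.12 + 0.2631·0.097 + 0.1934·0.245 + 0.0903·0.495 + 0.2982·0.043
      = 0.03414 + 0.0255207 + 0.047383 + 0.0446985 + 0.0128226 = 0.1645648

P(E) ≈ 0.1646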